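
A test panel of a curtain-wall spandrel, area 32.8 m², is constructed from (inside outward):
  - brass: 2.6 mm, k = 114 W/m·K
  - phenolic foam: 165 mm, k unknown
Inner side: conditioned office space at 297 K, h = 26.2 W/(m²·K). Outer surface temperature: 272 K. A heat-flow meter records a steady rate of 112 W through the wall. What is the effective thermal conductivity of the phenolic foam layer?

k ≈ 0.0227 W/(m·K)

Treating each layer as a thermal resistance in series:
R_inner film = 1/(h_i·A) = 1/(26.2×32.8) = 0.001164 K/W
R_brass = L/(kA) = 0.0026/(114×32.8) = 6.953×10^-7 K/W
Sum of known resistances R_other = 0.001164 K/W
Total R = ΔT/Q = 25/112 = 0.2232 K/W
R_phenolic foam = R_total − R_other = 0.222 K/W
k = L/(R·A) = 0.165/(0.222×32.8)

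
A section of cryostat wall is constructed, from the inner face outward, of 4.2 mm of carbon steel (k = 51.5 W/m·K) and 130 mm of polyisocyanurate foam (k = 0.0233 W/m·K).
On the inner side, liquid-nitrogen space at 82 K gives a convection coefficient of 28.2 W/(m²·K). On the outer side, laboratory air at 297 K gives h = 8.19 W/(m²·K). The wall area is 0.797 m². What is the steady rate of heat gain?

Q ≈ 29.9 W

Model the wall as resistances in series:
R_inner film = 1/(h_i·A) = 1/(28.2×0.797) = 0.04449 K/W
R_carbon steel = L/(kA) = 0.0042/(51.5×0.797) = 1.023×10^-4 K/W
R_polyisocyanurate foam = L/(kA) = 0.13/(0.0233×0.797) = 7.001 K/W
R_outer film = 1/(h_o·A) = 1/(8.19×0.797) = 0.1532 K/W
R_total = 7.198 K/W
Q = ΔT / R_total = 215 / 7.198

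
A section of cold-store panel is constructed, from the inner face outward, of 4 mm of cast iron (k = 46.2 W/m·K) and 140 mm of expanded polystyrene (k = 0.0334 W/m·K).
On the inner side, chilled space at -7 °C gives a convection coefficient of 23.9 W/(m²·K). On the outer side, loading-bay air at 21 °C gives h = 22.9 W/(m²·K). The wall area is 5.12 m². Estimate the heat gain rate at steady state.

Series thermal resistances:
R_inner film = 1/(h_i·A) = 1/(23.9×5.12) = 0.008172 K/W
R_cast iron = L/(kA) = 0.004/(46.2×5.12) = 1.691×10^-5 K/W
R_expanded polystyrene = L/(kA) = 0.14/(0.0334×5.12) = 0.8187 K/W
R_outer film = 1/(h_o·A) = 1/(22.9×5.12) = 0.008529 K/W
R_total = 0.8354 K/W
Q = ΔT / R_total = 28 / 0.8354

Q ≈ 33.5 W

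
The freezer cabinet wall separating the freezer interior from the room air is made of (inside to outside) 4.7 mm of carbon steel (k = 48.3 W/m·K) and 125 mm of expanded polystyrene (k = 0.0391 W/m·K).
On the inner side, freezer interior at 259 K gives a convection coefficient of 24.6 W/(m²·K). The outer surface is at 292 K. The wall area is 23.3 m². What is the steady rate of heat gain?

Q ≈ 237 W

Using the resistance-network approach (series):
R_inner film = 1/(h_i·A) = 1/(24.6×23.3) = 0.001745 K/W
R_carbon steel = L/(kA) = 0.0047/(48.3×23.3) = 4.176×10^-6 K/W
R_expanded polystyrene = L/(kA) = 0.125/(0.0391×23.3) = 0.1372 K/W
R_total = 0.139 K/W
Q = ΔT / R_total = 33 / 0.139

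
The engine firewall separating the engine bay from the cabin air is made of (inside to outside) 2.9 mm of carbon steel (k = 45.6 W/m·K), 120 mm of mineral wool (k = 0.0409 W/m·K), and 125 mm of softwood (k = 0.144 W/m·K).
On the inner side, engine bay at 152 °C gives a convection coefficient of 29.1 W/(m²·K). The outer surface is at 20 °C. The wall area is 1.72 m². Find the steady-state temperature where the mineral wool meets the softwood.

Treating each layer as a thermal resistance in series:
R_inner film = 1/(h_i·A) = 1/(29.1×1.72) = 0.01998 K/W
R_carbon steel = L/(kA) = 0.0029/(45.6×1.72) = 3.697×10^-5 K/W
R_mineral wool = L/(kA) = 0.12/(0.0409×1.72) = 1.706 K/W
R_softwood = L/(kA) = 0.125/(0.144×1.72) = 0.5047 K/W
R_total = 2.231 K/W;  Q = ΔT/R_total = 132/2.231 = 59.18 W
T_interface = T_inner − Q·ΣR(inner→interface) = 152 − 59.2×1.726

T ≈ 49.9 °C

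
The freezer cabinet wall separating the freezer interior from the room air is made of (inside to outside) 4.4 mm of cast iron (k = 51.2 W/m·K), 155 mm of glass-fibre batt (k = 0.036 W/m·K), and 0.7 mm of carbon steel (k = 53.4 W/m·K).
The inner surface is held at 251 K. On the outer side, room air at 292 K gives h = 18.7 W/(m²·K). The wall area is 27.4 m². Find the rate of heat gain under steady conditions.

Using the resistance-network approach (series):
R_cast iron = L/(kA) = 0.0044/(51.2×27.4) = 3.136×10^-6 K/W
R_glass-fibre batt = L/(kA) = 0.155/(0.036×27.4) = 0.1571 K/W
R_carbon steel = L/(kA) = 0.0007/(53.4×27.4) = 4.784×10^-7 K/W
R_outer film = 1/(h_o·A) = 1/(18.7×27.4) = 0.001952 K/W
R_total = 0.1591 K/W
Q = ΔT / R_total = 41 / 0.1591

Q ≈ 258 W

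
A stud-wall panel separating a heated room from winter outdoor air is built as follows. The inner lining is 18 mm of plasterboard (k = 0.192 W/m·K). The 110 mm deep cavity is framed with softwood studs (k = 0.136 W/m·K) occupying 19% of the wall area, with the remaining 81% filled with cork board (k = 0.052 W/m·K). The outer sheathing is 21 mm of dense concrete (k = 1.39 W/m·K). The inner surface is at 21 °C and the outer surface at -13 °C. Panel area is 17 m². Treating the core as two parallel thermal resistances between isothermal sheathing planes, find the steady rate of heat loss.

Q ≈ 335 W

Sheathing layers in series; stud and cavity paths in parallel between them.
R_inner = 0.018/(0.192×17) = 0.005515 K/W
R_stud  = 0.11/(0.136×0.19×17) = 0.2504 K/W
R_cav   = 0.11/(0.052×0.81×17) = 0.1536 K/W
1/R_core = 1/R_stud + 1/R_cav → R_core = 0.09521 K/W
R_outer = 0.021/(1.39×17) = 8.887×10^-4 K/W
R_total = 0.1016 K/W
Q = ΔT/R_total = 34/0.1016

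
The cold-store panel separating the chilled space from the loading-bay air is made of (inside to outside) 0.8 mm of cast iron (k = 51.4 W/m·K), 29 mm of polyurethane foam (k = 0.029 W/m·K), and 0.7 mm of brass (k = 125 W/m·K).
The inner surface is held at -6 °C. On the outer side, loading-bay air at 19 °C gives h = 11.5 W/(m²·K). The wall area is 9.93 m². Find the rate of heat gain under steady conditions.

Thermal resistances in series:
R_cast iron = L/(kA) = 0.0008/(51.4×9.93) = 1.567×10^-6 K/W
R_polyurethane foam = L/(kA) = 0.029/(0.029×9.93) = 0.1007 K/W
R_brass = L/(kA) = 0.0007/(125×9.93) = 5.639×10^-7 K/W
R_outer film = 1/(h_o·A) = 1/(11.5×9.93) = 0.008757 K/W
R_total = 0.1095 K/W
Q = ΔT / R_total = 25 / 0.1095

Q ≈ 228 W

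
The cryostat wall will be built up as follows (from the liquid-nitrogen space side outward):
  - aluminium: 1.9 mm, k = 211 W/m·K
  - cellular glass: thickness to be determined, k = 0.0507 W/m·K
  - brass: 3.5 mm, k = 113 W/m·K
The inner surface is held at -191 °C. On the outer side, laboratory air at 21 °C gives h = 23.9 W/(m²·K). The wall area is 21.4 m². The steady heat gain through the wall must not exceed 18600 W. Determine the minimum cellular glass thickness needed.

L ≈ 10.2 mm

Thermal resistances in series:
R_aluminium = L/(kA) = 0.0019/(211×21.4) = 4.208×10^-7 K/W
R_brass = L/(kA) = 0.0035/(113×21.4) = 1.447×10^-6 K/W
R_outer film = 1/(h_o·A) = 1/(23.9×21.4) = 0.001955 K/W
Sum of the known resistances R_other = 0.001957 K/W
Required total resistance R_tot = ΔT/Q_allow = 212/18600 = 0.0114 K/W
R_cellular glass = R_tot − R_other = 0.009441 K/W
L = R·k·A = 0.009441×0.0507×21.4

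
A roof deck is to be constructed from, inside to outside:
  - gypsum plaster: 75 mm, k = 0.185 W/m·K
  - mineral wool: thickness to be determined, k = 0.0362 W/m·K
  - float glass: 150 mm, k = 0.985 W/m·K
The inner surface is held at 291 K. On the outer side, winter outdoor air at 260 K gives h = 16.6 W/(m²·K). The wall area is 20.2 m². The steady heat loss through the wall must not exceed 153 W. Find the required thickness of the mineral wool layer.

L ≈ 126 mm

Treating each layer as a thermal resistance in series:
R_gypsum plaster = L/(kA) = 0.075/(0.185×20.2) = 0.02007 K/W
R_float glass = L/(kA) = 0.15/(0.985×20.2) = 0.007539 K/W
R_outer film = 1/(h_o·A) = 1/(16.6×20.2) = 0.002982 K/W
Sum of the known resistances R_other = 0.03059 K/W
Required total resistance R_tot = ΔT/Q_allow = 31/153 = 0.2026 K/W
R_mineral wool = R_tot − R_other = 0.172 K/W
L = R·k·A = 0.172×0.0362×20.2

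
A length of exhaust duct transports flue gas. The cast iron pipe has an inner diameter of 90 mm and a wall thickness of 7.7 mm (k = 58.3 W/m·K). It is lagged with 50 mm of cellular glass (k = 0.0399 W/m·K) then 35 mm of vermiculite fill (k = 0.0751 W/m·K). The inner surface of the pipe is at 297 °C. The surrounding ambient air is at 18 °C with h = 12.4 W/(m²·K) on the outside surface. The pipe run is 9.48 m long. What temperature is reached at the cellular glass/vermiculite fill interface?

For a radial system each layer contributes R = ln(r_out/r_in)/(2πkL); films add R = 1/(hA).
R_cast iron pipe wall = ln(52.7/45)/(2π×58.3×9.48) = 4.549×10^-5 K/W
R_cellular glass = ln(102.7/52.7)/(2π×0.0399×9.48) = 0.2807 K/W
R_vermiculite fill = ln(137.7/102.7)/(2π×0.0751×9.48) = 0.06556 K/W
R_outer film = 1/(h_o·2πr_oL) = 1/(12.4×2π×0.1377×9.48) = 0.009832 K/W
R_total = 0.3562 K/W
Q = ΔT/R_total = 279/0.3562
Q = 783 W
T_interface = T_inner − Q·ΣR(inner→interface) = 297 − 783×0.2808

T ≈ 77.1 °C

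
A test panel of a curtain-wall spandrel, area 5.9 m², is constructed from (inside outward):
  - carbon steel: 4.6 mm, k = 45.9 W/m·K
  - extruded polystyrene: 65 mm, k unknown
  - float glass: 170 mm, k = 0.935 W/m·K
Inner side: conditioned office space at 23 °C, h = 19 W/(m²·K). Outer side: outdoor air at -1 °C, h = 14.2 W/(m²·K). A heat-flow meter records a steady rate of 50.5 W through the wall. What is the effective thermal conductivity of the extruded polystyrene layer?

k ≈ 0.026 W/(m·K)

Treating each layer as a thermal resistance in series:
R_inner film = 1/(h_i·A) = 1/(19×5.9) = 0.008921 K/W
R_carbon steel = L/(kA) = 0.0046/(45.9×5.9) = 1.699×10^-5 K/W
R_float glass = L/(kA) = 0.17/(0.935×5.9) = 0.03082 K/W
R_outer film = 1/(h_o·A) = 1/(14.2×5.9) = 0.01194 K/W
Sum of known resistances R_other = 0.05169 K/W
Total R = ΔT/Q = 24/50.5 = 0.4752 K/W
R_extruded polystyrene = R_total − R_other = 0.4236 K/W
k = L/(R·A) = 0.065/(0.4236×5.9)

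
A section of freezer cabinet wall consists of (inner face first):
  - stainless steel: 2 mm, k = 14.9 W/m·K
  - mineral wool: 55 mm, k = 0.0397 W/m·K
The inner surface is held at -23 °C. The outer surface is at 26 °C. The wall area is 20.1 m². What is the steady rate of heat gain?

Using the resistance-network approach (series):
R_stainless steel = L/(kA) = 0.002/(14.9×20.1) = 6.678×10^-6 K/W
R_mineral wool = L/(kA) = 0.055/(0.0397×20.1) = 0.06892 K/W
R_total = 0.06893 K/W
Q = ΔT / R_total = 49 / 0.06893

Q ≈ 711 W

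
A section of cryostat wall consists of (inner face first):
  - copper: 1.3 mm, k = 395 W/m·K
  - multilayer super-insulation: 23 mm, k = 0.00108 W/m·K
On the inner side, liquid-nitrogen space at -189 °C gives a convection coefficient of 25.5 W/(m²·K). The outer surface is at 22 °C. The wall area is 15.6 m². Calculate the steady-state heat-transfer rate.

Thermal resistances in series:
R_inner film = 1/(h_i·A) = 1/(25.5×15.6) = 0.002514 K/W
R_copper = L/(kA) = 0.0013/(395×15.6) = 2.11×10^-7 K/W
R_multilayer super-insulation = L/(kA) = 0.023/(0.00108×15.6) = 1.365 K/W
R_total = 1.368 K/W
Q = ΔT / R_total = 211 / 1.368

Q ≈ 154 W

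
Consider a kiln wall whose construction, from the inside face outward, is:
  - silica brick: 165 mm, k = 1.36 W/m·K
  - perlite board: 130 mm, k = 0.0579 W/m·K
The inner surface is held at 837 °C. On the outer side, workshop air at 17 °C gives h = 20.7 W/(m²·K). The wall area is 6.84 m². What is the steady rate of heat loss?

Treating each layer as a thermal resistance in series:
R_silica brick = L/(kA) = 0.165/(1.36×6.84) = 0.01774 K/W
R_perlite board = L/(kA) = 0.13/(0.0579×6.84) = 0.3283 K/W
R_outer film = 1/(h_o·A) = 1/(20.7×6.84) = 0.007063 K/W
R_total = 0.3531 K/W
Q = ΔT / R_total = 820 / 0.3531

Q ≈ 2320 W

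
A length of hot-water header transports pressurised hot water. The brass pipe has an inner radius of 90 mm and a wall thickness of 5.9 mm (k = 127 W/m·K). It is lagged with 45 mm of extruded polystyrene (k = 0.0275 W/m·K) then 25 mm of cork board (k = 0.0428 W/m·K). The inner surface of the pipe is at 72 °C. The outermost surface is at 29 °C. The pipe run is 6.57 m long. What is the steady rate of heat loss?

Treating each annulus and film as a series resistance:
R_brass pipe wall = ln(95.9/90)/(2π×127×6.57) = 1.211×10^-5 K/W
R_extruded polystyrene = ln(140.9/95.9)/(2π×0.0275×6.57) = 0.3389 K/W
R_cork board = ln(165.9/140.9)/(2π×0.0428×6.57) = 0.09245 K/W
R_total = 0.4314 K/W
Q = ΔT/R_total = 43/0.4314

Q ≈ 99.7 W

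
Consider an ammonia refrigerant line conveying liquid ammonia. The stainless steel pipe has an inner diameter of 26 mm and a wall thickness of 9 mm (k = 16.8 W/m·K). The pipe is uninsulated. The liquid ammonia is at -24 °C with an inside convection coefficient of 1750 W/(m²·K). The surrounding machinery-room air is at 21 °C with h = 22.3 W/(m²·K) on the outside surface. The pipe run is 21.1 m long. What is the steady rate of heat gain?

Radial resistances (cylindrical: R_cond = ln(r_o/r_i)/(2πkL), R_conv = 1/(h·2πrL)):
R_inner film = 1/(h_i·2πr₁L) = 1/(1750×2π×0.013×21.1) = 3.316×10^-4 K/W
R_stainless steel pipe wall = ln(22/13)/(2π×16.8×21.1) = 2.362×10^-4 K/W
R_outer film = 1/(h_o·2πr_oL) = 1/(22.3×2π×0.022×21.1) = 0.01537 K/W
R_total = 0.01594 K/W
Q = ΔT/R_total = 45/0.01594

Q ≈ 2820 W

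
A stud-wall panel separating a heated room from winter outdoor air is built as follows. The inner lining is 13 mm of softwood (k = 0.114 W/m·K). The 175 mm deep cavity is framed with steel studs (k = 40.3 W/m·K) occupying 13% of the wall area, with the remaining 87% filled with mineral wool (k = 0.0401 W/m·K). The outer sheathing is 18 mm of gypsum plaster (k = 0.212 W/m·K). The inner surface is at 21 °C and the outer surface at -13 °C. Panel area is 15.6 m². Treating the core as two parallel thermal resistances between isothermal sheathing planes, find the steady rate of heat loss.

Q ≈ 2280 W

Sheathing layers in series; stud and cavity paths in parallel between them.
R_inner = 0.013/(0.114×15.6) = 0.00731 K/W
R_stud  = 0.175/(40.3×0.13×15.6) = 0.002141 K/W
R_cav   = 0.175/(0.0401×0.87×15.6) = 0.3216 K/W
1/R_core = 1/R_stud + 1/R_cav → R_core = 0.002127 K/W
R_outer = 0.018/(0.212×15.6) = 0.005443 K/W
R_total = 0.01488 K/W
Q = ΔT/R_total = 34/0.01488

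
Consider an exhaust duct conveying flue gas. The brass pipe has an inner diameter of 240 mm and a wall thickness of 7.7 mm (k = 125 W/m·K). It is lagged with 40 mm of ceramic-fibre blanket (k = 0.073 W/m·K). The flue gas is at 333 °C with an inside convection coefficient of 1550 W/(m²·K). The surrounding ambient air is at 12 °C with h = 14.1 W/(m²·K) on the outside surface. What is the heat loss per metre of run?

Radial resistances (cylindrical: R_cond = ln(r_o/r_i)/(2πkL), R_conv = 1/(h·2πrL)):
R_inner film = 1/(h_i·2πr₁L) = 1/(1550×2π×0.12×1) = 8.557×10^-4 K/W
R_brass pipe wall = ln(127.7/120)/(2π×125×1) = 7.919×10^-5 K/W
R_ceramic-fibre blanket = ln(167.7/127.7)/(2π×0.073×1) = 0.5941 K/W
R_outer film = 1/(h_o·2πr_oL) = 1/(14.1×2π×0.1677×1) = 0.06731 K/W
R_total = 0.6623 K/W
Q = ΔT/R_total = 321/0.6623

q′ ≈ 485 W/m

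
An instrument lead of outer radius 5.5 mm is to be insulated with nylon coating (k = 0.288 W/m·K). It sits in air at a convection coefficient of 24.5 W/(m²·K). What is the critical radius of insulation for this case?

For a cylinder r_cr = k/h = 0.288/24.5
r_cr = 11.8 mm; since the bare radius (5.5 mm) is below r_cr, adding a thin layer of insulation will *increase* heat loss.

r_cr ≈ 11.8 mm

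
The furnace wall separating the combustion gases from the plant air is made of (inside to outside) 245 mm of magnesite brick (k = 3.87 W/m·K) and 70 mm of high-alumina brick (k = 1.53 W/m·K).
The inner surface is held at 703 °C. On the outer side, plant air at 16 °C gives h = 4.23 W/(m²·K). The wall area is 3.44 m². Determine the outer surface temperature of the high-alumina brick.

Thermal resistances in series:
R_magnesite brick = L/(kA) = 0.245/(3.87×3.44) = 0.0184 K/W
R_high-alumina brick = L/(kA) = 0.07/(1.53×3.44) = 0.0133 K/W
R_outer film = 1/(h_o·A) = 1/(4.23×3.44) = 0.06872 K/W
R_total = 0.1004 K/W;  Q = ΔT/R_total = 687/0.1004 = 6841 W
T_interface = T_inner − Q·ΣR(inner→interface) = 703 − 6840×0.0317

T ≈ 486 °C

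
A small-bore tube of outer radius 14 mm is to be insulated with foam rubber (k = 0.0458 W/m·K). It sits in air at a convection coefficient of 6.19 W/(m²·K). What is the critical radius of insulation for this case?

r_cr ≈ 7.4 mm

For a cylinder r_cr = k/h = 0.0458/6.19
r_cr = 7.4 mm; since the bare radius (14 mm) is above r_cr, any added insulation will reduce heat loss.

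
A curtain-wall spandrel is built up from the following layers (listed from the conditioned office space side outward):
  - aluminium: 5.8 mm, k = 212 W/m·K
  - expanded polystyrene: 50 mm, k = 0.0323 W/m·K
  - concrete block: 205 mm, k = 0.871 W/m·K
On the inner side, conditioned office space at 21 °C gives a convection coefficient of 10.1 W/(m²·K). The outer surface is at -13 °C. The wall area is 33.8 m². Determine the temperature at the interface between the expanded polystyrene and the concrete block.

T ≈ -8.75 °C

Series thermal resistances:
R_inner film = 1/(h_i·A) = 1/(10.1×33.8) = 0.002929 K/W
R_aluminium = L/(kA) = 0.0058/(212×33.8) = 8.094×10^-7 K/W
R_expanded polystyrene = L/(kA) = 0.05/(0.0323×33.8) = 0.0458 K/W
R_concrete block = L/(kA) = 0.205/(0.871×33.8) = 0.006963 K/W
R_total = 0.05569 K/W;  Q = ΔT/R_total = 34/0.05569 = 610.5 W
T_interface = T_inner − Q·ΣR(inner→interface) = 21 − 611×0.04873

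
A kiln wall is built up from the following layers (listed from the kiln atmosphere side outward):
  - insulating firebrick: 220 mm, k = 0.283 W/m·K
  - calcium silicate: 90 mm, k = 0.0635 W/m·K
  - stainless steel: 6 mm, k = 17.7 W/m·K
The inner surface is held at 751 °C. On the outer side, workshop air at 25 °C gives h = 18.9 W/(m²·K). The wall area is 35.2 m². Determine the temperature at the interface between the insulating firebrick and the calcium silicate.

T ≈ 500 °C

Treating each layer as a thermal resistance in series:
R_insulating firebrick = L/(kA) = 0.22/(0.283×35.2) = 0.02208 K/W
R_calcium silicate = L/(kA) = 0.09/(0.0635×35.2) = 0.04026 K/W
R_stainless steel = L/(kA) = 0.006/(17.7×35.2) = 9.63×10^-6 K/W
R_outer film = 1/(h_o·A) = 1/(18.9×35.2) = 0.001503 K/W
R_total = 0.06386 K/W;  Q = ΔT/R_total = 726/0.06386 = 11370 W
T_interface = T_inner − Q·ΣR(inner→interface) = 751 − 11400×0.02208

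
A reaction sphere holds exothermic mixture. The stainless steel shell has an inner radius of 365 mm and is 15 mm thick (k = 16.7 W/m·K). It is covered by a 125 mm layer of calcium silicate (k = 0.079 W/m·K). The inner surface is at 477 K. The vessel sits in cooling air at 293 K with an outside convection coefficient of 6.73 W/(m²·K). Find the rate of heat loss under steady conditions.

Each spherical layer contributes R = (1/r_i − 1/r_o)/(4πk):
R_stainless steel shell = (1/0.365 − 1/0.38)/(4π×16.7) = 5.153×10^-4 K/W
R_calcium silicate = (1/0.38 − 1/0.505)/(4π×0.079) = 0.6561 K/W
R_outer film = 1/(h·4πr_o²) = 1/(6.73×4π×0.505²) = 0.04637 K/W
R_total = 0.703 K/W
Q = ΔT/R_total = 184/0.703

Q ≈ 262 W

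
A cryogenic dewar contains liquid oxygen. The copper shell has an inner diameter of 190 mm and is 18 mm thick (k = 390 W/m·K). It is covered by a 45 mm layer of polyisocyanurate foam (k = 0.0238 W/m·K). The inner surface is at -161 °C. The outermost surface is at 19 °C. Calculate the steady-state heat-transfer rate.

Each spherical layer contributes R = (1/r_i − 1/r_o)/(4πk):
R_copper shell = (1/0.095 − 1/0.113)/(4π×390) = 3.421×10^-4 K/W
R_polyisocyanurate foam = (1/0.113 − 1/0.158)/(4π×0.0238) = 8.427 K/W
R_total = 8.428 K/W
Q = ΔT/R_total = 180/8.428

Q ≈ 21.4 W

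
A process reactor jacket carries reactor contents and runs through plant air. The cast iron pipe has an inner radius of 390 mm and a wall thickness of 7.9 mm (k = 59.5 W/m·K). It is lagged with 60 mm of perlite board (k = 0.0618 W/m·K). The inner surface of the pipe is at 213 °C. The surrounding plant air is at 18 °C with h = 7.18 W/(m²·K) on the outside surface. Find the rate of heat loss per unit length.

q′ ≈ 475 W/m

Per-layer cylindrical resistances, series-summed:
R_cast iron pipe wall = ln(397.9/390)/(2π×59.5×1) = 5.364×10^-5 K/W
R_perlite board = ln(457.9/397.9)/(2π×0.0618×1) = 0.3617 K/W
R_outer film = 1/(h_o·2πr_oL) = 1/(7.18×2π×0.4579×1) = 0.04841 K/W
R_total = 0.4102 K/W
Q = ΔT/R_total = 195/0.4102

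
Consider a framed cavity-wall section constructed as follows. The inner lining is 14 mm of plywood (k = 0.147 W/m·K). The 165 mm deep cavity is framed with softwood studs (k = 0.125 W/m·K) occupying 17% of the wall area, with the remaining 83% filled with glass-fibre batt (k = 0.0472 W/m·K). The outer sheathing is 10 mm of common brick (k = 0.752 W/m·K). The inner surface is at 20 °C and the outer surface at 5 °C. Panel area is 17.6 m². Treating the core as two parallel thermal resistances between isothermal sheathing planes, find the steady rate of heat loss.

Sheathing layers in series; stud and cavity paths in parallel between them.
R_inner = 0.014/(0.147×17.6) = 0.005411 K/W
R_stud  = 0.165/(0.125×0.17×17.6) = 0.4412 K/W
R_cav   = 0.165/(0.0472×0.83×17.6) = 0.2393 K/W
1/R_core = 1/R_stud + 1/R_cav → R_core = 0.1551 K/W
R_outer = 0.01/(0.752×17.6) = 7.556×10^-4 K/W
R_total = 0.1613 K/W
Q = ΔT/R_total = 15/0.1613

Q ≈ 93 W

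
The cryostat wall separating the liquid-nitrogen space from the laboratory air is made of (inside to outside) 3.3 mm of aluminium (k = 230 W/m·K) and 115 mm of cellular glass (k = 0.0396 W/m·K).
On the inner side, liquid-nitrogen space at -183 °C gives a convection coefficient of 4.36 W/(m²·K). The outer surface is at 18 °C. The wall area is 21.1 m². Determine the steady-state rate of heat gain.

Treating each layer as a thermal resistance in series:
R_inner film = 1/(h_i·A) = 1/(4.36×21.1) = 0.01087 K/W
R_aluminium = L/(kA) = 0.0033/(230×21.1) = 6.8×10^-7 K/W
R_cellular glass = L/(kA) = 0.115/(0.0396×21.1) = 0.1376 K/W
R_total = 0.1485 K/W
Q = ΔT / R_total = 201 / 0.1485

Q ≈ 1350 W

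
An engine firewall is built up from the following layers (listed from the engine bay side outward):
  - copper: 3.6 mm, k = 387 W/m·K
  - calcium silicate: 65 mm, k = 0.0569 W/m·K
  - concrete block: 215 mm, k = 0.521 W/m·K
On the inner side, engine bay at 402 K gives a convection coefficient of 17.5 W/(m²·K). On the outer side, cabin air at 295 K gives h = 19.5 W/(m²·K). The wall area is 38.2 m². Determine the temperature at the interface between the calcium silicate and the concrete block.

Thermal resistances in series:
R_inner film = 1/(h_i·A) = 1/(17.5×38.2) = 0.001496 K/W
R_copper = L/(kA) = 0.0036/(387×38.2) = 2.435×10^-7 K/W
R_calcium silicate = L/(kA) = 0.065/(0.0569×38.2) = 0.0299 K/W
R_concrete block = L/(kA) = 0.215/(0.521×38.2) = 0.0108 K/W
R_outer film = 1/(h_o·A) = 1/(19.5×38.2) = 0.001342 K/W
R_total = 0.04355 K/W;  Q = ΔT/R_total = 107/0.04355 = 2457 W
T_interface = T_inner − Q·ΣR(inner→interface) = 402 − 2460×0.0314

T ≈ 325 K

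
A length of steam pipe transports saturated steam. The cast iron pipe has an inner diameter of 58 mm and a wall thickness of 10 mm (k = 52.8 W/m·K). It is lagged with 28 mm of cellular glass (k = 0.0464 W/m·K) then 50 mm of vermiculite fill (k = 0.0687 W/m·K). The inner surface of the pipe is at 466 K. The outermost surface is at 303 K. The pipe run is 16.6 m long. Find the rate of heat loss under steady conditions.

Q ≈ 859 W

Cylindrical conduction, so R = ln(r₂/r₁)/(2πkL) per layer, in series:
R_cast iron pipe wall = ln(39/29)/(2π×52.8×16.6) = 5.38×10^-5 K/W
R_cellular glass = ln(67/39)/(2π×0.0464×16.6) = 0.1118 K/W
R_vermiculite fill = ln(117/67)/(2π×0.0687×16.6) = 0.0778 K/W
R_total = 0.1897 K/W
Q = ΔT/R_total = 163/0.1897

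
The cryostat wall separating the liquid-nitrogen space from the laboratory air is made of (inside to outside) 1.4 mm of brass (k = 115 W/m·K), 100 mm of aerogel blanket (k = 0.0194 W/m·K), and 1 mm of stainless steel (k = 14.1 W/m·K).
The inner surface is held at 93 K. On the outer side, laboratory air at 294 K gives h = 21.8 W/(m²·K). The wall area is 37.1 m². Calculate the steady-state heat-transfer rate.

Model the wall as resistances in series:
R_brass = L/(kA) = 0.0014/(115×37.1) = 3.281×10^-7 K/W
R_aerogel blanket = L/(kA) = 0.1/(0.0194×37.1) = 0.1389 K/W
R_stainless steel = L/(kA) = 0.001/(14.1×37.1) = 1.912×10^-6 K/W
R_outer film = 1/(h_o·A) = 1/(21.8×37.1) = 0.001236 K/W
R_total = 0.1402 K/W
Q = ΔT / R_total = 201 / 0.1402

Q ≈ 1430 W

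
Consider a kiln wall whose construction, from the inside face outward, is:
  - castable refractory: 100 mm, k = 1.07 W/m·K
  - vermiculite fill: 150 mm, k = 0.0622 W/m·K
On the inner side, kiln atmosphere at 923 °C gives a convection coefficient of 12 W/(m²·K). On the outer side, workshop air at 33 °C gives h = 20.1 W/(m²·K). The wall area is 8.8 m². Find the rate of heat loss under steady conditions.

Model the wall as resistances in series:
R_inner film = 1/(h_i·A) = 1/(12×8.8) = 0.00947 K/W
R_castable refractory = L/(kA) = 0.1/(1.07×8.8) = 0.01062 K/W
R_vermiculite fill = L/(kA) = 0.15/(0.0622×8.8) = 0.274 K/W
R_outer film = 1/(h_o·A) = 1/(20.1×8.8) = 0.005654 K/W
R_total = 0.2998 K/W
Q = ΔT / R_total = 890 / 0.2998

Q ≈ 2970 W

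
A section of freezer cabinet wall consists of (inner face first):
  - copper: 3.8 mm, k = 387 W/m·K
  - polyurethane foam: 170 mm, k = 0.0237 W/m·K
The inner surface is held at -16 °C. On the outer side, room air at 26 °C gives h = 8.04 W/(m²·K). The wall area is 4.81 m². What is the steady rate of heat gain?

Treating each layer as a thermal resistance in series:
R_copper = L/(kA) = 0.0038/(387×4.81) = 2.041×10^-6 K/W
R_polyurethane foam = L/(kA) = 0.17/(0.0237×4.81) = 1.491 K/W
R_outer film = 1/(h_o·A) = 1/(8.04×4.81) = 0.02586 K/W
R_total = 1.517 K/W
Q = ΔT / R_total = 42 / 1.517

Q ≈ 27.7 W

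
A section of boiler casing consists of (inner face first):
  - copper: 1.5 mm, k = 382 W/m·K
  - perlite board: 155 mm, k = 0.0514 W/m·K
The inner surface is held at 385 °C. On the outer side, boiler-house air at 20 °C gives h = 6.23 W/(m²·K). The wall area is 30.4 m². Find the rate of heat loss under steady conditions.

Q ≈ 3490 W

Treating each layer as a thermal resistance in series:
R_copper = L/(kA) = 0.0015/(382×30.4) = 1.292×10^-7 K/W
R_perlite board = L/(kA) = 0.155/(0.0514×30.4) = 0.0992 K/W
R_outer film = 1/(h_o·A) = 1/(6.23×30.4) = 0.00528 K/W
R_total = 0.1045 K/W
Q = ΔT / R_total = 365 / 0.1045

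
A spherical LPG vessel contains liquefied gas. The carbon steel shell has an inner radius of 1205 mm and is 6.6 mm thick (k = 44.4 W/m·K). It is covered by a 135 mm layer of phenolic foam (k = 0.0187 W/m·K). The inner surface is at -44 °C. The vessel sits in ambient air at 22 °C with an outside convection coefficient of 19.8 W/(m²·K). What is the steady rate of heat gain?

Q ≈ 186 W

Spherical conduction: R = (1/r_in − 1/r_out)/(4πk) per layer; series-sum.
R_carbon steel shell = (1/1.205 − 1/1.2116)/(4π×44.4) = 8.102×10^-6 K/W
R_phenolic foam = (1/1.2116 − 1/1.3466)/(4π×0.0187) = 0.3521 K/W
R_outer film = 1/(h·4πr_o²) = 1/(19.8×4π×1.3466²) = 0.002216 K/W
R_total = 0.3543 K/W
Q = ΔT/R_total = 66/0.3543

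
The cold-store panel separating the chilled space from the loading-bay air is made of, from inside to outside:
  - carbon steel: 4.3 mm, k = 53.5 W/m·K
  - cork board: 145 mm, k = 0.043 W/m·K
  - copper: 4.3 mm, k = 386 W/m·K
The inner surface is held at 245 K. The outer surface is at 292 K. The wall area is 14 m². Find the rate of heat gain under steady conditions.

Thermal resistances in series:
R_carbon steel = L/(kA) = 0.0043/(53.5×14) = 5.741×10^-6 K/W
R_cork board = L/(kA) = 0.145/(0.043×14) = 0.2409 K/W
R_copper = L/(kA) = 0.0043/(386×14) = 7.957×10^-7 K/W
R_total = 0.2409 K/W
Q = ΔT / R_total = 47 / 0.2409

Q ≈ 195 W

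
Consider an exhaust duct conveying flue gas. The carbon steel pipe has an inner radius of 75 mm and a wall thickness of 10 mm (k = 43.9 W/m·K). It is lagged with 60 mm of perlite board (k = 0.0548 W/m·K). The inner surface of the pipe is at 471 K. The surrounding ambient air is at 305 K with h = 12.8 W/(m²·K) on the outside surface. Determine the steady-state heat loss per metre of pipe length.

Per-layer cylindrical resistances, series-summed:
R_carbon steel pipe wall = ln(85/75)/(2π×43.9×1) = 4.538×10^-4 K/W
R_perlite board = ln(145/85)/(2π×0.0548×1) = 1.551 K/W
R_outer film = 1/(h_o·2πr_oL) = 1/(12.8×2π×0.145×1) = 0.08575 K/W
R_total = 1.637 K/W
Q = ΔT/R_total = 166/1.637

q′ ≈ 101 W/m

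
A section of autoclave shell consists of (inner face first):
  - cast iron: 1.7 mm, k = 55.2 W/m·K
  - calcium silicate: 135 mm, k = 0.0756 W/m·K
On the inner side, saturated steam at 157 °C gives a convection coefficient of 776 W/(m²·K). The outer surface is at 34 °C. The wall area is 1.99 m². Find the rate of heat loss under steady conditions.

Using the resistance-network approach (series):
R_inner film = 1/(h_i·A) = 1/(776×1.99) = 6.476×10^-4 K/W
R_cast iron = L/(kA) = 0.0017/(55.2×1.99) = 1.548×10^-5 K/W
R_calcium silicate = L/(kA) = 0.135/(0.0756×1.99) = 0.8973 K/W
R_total = 0.898 K/W
Q = ΔT / R_total = 123 / 0.898

Q ≈ 137 W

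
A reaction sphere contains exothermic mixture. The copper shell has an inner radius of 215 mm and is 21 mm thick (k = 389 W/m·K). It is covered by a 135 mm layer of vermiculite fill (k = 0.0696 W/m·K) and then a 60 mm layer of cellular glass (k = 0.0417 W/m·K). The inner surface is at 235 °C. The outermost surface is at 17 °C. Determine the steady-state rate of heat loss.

Radial (spherical) resistances in series:
R_copper shell = (1/0.215 − 1/0.236)/(4π×389) = 8.467×10^-5 K/W
R_vermiculite fill = (1/0.236 − 1/0.371)/(4π×0.0696) = 1.763 K/W
R_cellular glass = (1/0.371 − 1/0.431)/(4π×0.0417) = 0.7161 K/W
R_total = 2.479 K/W
Q = ΔT/R_total = 218/2.479

Q ≈ 87.9 W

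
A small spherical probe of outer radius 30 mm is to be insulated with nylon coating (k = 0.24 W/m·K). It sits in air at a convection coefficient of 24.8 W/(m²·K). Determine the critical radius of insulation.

For a sphere r_cr = 2k/h = 2×0.24/24.8
r_cr = 19.4 mm; since the bare radius (30 mm) is above r_cr, any added insulation will reduce heat loss.

r_cr ≈ 19.4 mm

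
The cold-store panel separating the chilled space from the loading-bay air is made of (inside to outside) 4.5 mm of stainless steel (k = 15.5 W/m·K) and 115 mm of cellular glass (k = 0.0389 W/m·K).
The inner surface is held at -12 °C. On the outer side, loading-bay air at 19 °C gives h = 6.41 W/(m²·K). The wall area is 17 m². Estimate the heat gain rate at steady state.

Q ≈ 169 W

Model the wall as resistances in series:
R_stainless steel = L/(kA) = 0.0045/(15.5×17) = 1.708×10^-5 K/W
R_cellular glass = L/(kA) = 0.115/(0.0389×17) = 0.1739 K/W
R_outer film = 1/(h_o·A) = 1/(6.41×17) = 0.009177 K/W
R_total = 0.1831 K/W
Q = ΔT / R_total = 31 / 0.1831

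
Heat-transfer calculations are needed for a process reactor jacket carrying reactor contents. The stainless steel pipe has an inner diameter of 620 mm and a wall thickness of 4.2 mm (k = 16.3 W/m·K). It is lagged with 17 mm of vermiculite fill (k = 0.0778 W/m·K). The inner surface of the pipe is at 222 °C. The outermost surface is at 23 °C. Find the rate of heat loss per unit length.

q′ ≈ 1840 W/m

For a radial system each layer contributes R = ln(r_out/r_in)/(2πkL); films add R = 1/(hA).
R_stainless steel pipe wall = ln(314.2/310)/(2π×16.3×1) = 1.314×10^-4 K/W
R_vermiculite fill = ln(331.2/314.2)/(2π×0.0778×1) = 0.1078 K/W
R_total = 0.1079 K/W
Q = ΔT/R_total = 199/0.1079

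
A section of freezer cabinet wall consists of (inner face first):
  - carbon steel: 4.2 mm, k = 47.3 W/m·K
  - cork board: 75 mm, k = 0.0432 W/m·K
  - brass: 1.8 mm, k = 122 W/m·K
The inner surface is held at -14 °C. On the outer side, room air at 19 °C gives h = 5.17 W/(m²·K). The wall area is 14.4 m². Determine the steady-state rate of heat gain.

Treating each layer as a thermal resistance in series:
R_carbon steel = L/(kA) = 0.0042/(47.3×14.4) = 6.166×10^-6 K/W
R_cork board = L/(kA) = 0.075/(0.0432×14.4) = 0.1206 K/W
R_brass = L/(kA) = 0.0018/(122×14.4) = 1.025×10^-6 K/W
R_outer film = 1/(h_o·A) = 1/(5.17×14.4) = 0.01343 K/W
R_total = 0.134 K/W
Q = ΔT / R_total = 33 / 0.134

Q ≈ 246 W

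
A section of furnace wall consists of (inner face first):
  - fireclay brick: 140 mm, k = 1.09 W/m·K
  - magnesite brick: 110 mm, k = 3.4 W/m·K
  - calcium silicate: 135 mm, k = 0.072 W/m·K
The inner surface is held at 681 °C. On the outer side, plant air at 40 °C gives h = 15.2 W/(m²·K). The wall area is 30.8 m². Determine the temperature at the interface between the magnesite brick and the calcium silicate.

T ≈ 632 °C

Thermal resistances in series:
R_fireclay brick = L/(kA) = 0.14/(1.09×30.8) = 0.00417 K/W
R_magnesite brick = L/(kA) = 0.11/(3.4×30.8) = 0.00105 K/W
R_calcium silicate = L/(kA) = 0.135/(0.072×30.8) = 0.06088 K/W
R_outer film = 1/(h_o·A) = 1/(15.2×30.8) = 0.002136 K/W
R_total = 0.06823 K/W;  Q = ΔT/R_total = 641/0.06823 = 9394 W
T_interface = T_inner − Q·ΣR(inner→interface) = 681 − 9390×0.005221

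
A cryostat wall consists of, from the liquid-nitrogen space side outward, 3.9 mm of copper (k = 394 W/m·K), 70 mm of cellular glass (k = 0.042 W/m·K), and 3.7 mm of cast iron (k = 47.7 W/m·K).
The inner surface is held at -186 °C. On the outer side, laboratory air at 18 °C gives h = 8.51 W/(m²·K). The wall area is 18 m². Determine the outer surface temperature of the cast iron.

Thermal resistances in series:
R_copper = L/(kA) = 0.0039/(394×18) = 5.499×10^-7 K/W
R_cellular glass = L/(kA) = 0.07/(0.042×18) = 0.09259 K/W
R_cast iron = L/(kA) = 0.0037/(47.7×18) = 4.309×10^-6 K/W
R_outer film = 1/(h_o·A) = 1/(8.51×18) = 0.006528 K/W
R_total = 0.09913 K/W;  Q = ΔT/R_total = 204/0.09913 = 2058 W
T_interface = T_inner + Q·ΣR(inner→interface) = -186 + 2060×0.0926

T ≈ 4.56 °C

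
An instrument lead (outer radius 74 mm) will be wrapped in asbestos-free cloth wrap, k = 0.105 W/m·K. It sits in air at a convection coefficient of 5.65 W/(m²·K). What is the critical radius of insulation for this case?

r_cr ≈ 18.6 mm

For a cylinder r_cr = k/h = 0.105/5.65
r_cr = 18.6 mm; since the bare radius (74 mm) is above r_cr, any added insulation will reduce heat loss.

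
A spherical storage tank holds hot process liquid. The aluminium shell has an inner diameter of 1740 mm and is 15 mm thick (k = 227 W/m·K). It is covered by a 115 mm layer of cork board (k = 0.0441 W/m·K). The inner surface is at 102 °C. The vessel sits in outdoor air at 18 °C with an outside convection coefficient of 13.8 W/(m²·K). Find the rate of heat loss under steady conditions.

Radial (spherical) resistances in series:
R_aluminium shell = (1/0.87 − 1/0.885)/(4π×227) = 6.83×10^-6 K/W
R_cork board = (1/0.885 − 1/1)/(4π×0.0441) = 0.2345 K/W
R_outer film = 1/(h·4πr_o²) = 1/(13.8×4π×1²) = 0.005766 K/W
R_total = 0.2403 K/W
Q = ΔT/R_total = 84/0.2403

Q ≈ 350 W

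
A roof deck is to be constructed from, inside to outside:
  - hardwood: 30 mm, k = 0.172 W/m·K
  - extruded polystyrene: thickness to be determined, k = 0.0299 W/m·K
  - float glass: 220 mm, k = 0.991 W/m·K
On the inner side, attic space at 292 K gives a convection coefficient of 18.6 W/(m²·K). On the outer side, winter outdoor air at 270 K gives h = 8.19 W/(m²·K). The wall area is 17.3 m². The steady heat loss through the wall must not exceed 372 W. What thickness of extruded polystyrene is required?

Series thermal resistances:
R_inner film = 1/(h_i·A) = 1/(18.6×17.3) = 0.003108 K/W
R_hardwood = L/(kA) = 0.03/(0.172×17.3) = 0.01008 K/W
R_float glass = L/(kA) = 0.22/(0.991×17.3) = 0.01283 K/W
R_outer film = 1/(h_o·A) = 1/(8.19×17.3) = 0.007058 K/W
Sum of the known resistances R_other = 0.03308 K/W
Required total resistance R_tot = ΔT/Q_allow = 22/372 = 0.05914 K/W
R_extruded polystyrene = R_tot − R_other = 0.02606 K/W
L = R·k·A = 0.02606×0.0299×17.3

L ≈ 13.5 mm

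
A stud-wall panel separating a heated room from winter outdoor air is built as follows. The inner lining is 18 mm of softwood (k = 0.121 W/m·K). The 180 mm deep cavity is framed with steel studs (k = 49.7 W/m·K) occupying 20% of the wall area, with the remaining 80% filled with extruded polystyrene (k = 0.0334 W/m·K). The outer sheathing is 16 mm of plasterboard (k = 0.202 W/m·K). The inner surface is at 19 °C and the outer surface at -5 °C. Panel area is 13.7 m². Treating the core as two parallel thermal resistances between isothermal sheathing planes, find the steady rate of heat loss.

Sheathing layers in series; stud and cavity paths in parallel between them.
R_inner = 0.018/(0.121×13.7) = 0.01086 K/W
R_stud  = 0.18/(49.7×0.2×13.7) = 0.001322 K/W
R_cav   = 0.18/(0.0334×0.8×13.7) = 0.4917 K/W
1/R_core = 1/R_stud + 1/R_cav → R_core = 0.001318 K/W
R_outer = 0.016/(0.202×13.7) = 0.005782 K/W
R_total = 0.01796 K/W
Q = ΔT/R_total = 24/0.01796

Q ≈ 1340 W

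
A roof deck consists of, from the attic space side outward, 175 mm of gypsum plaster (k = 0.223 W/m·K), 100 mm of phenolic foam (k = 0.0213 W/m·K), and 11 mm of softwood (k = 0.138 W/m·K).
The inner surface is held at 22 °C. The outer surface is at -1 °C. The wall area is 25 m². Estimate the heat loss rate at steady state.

Using the resistance-network approach (series):
R_gypsum plaster = L/(kA) = 0.175/(0.223×25) = 0.03139 K/W
R_phenolic foam = L/(kA) = 0.1/(0.0213×25) = 0.1878 K/W
R_softwood = L/(kA) = 0.011/(0.138×25) = 0.003188 K/W
R_total = 0.2224 K/W
Q = ΔT / R_total = 23 / 0.2224

Q ≈ 103 W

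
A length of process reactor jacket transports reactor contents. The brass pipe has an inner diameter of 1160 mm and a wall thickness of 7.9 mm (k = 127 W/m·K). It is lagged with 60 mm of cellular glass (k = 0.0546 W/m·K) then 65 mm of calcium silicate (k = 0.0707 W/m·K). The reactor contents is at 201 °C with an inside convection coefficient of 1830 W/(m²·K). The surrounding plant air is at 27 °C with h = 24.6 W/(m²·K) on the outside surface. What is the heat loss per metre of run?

q′ ≈ 343 W/m

Cylindrical conduction, so R = ln(r₂/r₁)/(2πkL) per layer, in series:
R_inner film = 1/(h_i·2πr₁L) = 1/(1830×2π×0.58×1) = 1.499×10^-4 K/W
R_brass pipe wall = ln(587.9/580)/(2π×127×1) = 1.695×10^-5 K/W
R_cellular glass = ln(647.9/587.9)/(2π×0.0546×1) = 0.2833 K/W
R_calcium silicate = ln(712.9/647.9)/(2π×0.0707×1) = 0.2152 K/W
R_outer film = 1/(h_o·2πr_oL) = 1/(24.6×2π×0.7129×1) = 0.009075 K/W
R_total = 0.5077 K/W
Q = ΔT/R_total = 174/0.5077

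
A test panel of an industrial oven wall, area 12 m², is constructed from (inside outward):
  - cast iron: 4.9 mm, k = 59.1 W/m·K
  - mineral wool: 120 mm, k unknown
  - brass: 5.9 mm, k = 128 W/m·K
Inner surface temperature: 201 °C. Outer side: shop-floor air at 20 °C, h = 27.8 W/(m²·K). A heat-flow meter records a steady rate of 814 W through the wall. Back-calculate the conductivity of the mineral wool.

Series thermal resistances:
R_cast iron = L/(kA) = 0.0049/(59.1×12) = 6.909×10^-6 K/W
R_brass = L/(kA) = 0.0059/(128×12) = 3.841×10^-6 K/W
R_outer film = 1/(h_o·A) = 1/(27.8×12) = 0.002998 K/W
Sum of known resistances R_other = 0.003008 K/W
Total R = ΔT/Q = 181/814 = 0.2224 K/W
R_mineral wool = R_total − R_other = 0.2194 K/W
k = L/(R·A) = 0.12/(0.2194×12)

k ≈ 0.0456 W/(m·K)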